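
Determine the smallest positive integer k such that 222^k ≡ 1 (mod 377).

ord(222) | φ(377) = φ(13·29) = (13−1)·(29−1) = 12·28 = 336 = 2^4 · 3 · 7.
Divisors of 336: 1, 2, 3, 4, 6, 7, 8, 12, 14, 16, 21, 24, 28, 42, 48, 56, 84, 112, 168, 336.
Check 222^d mod 377 for each divisor in increasing order:
222^1 ≡ 222 (mod 377)
222^2 ≡ 274 (mod 377)
222^3 ≡ 131 (mod 377)
222^4 ≡ 53 (mod 377)
222^6 ≡ 196 (mod 377)
222^7 ≡ 157 (mod 377)
222^8 ≡ 170 (mod 377)
222^12 ≡ 339 (mod 377)
222^14 ≡ 144 (mod 377)
222^16 ≡ 248 (mod 377)
222^21 ≡ 365 (mod 377)
222^24 ≡ 313 (mod 377)
222^28 ≡ 1 (mod 377) ✓
Therefore the multiplicative order of 222 modulo 377 is 28.

28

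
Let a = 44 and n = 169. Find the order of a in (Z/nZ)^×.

By Lagrange's theorem, ord_169(44) divides φ(169) = φ(13^2) = 13·(13−1) = 156 = 2^2 · 3 · 13.
Divisors of 156: 1, 2, 3, 4, 6, 12, 13, 26, 39, 52, 78, 156.
Evaluate successive powers at the divisors of 156:
44^1 ≡ 44 (mod 169)
44^2 ≡ 77 (mod 169)
44^3 ≡ 8 (mod 169)
44^4 ≡ 14 (mod 169)
44^6 ≡ 64 (mod 169)
44^12 ≡ 40 (mod 169)
44^13 ≡ 70 (mod 169)
44^26 ≡ 168 (mod 169)
44^39 ≡ 99 (mod 169)
44^52 ≡ 1 (mod 169) ✓
Therefore the multiplicative order of 44 modulo 169 is 52.

52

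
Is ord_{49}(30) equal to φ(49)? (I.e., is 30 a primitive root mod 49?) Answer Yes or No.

No

φ(49) = φ(7^2) = 7·(7−1) = 42 = 2 · 3 · 7.
An element g generates (Z/49Z)^× iff g^(42/q) ≢ 1 (mod 49) for each prime q ∈ {2, 3, 7}.
30^21 ≡ 1 (mod 49)  [q = 2: ≡ 1 ✗]
30^14 ≡ 18 (mod 49)  [q = 3: ≢ 1 ✓]
30^6 ≡ 1 (mod 49)  [q = 7: ≡ 1 ✗]
Since 30^21 ≡ 1, the order of 30 divides 21 < 42, so 30 is not a primitive root.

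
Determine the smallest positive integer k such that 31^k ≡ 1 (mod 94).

46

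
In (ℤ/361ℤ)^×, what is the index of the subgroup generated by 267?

By Lagrange's theorem, ord_361(267) divides φ(361) = φ(19^2) = 19·(19−1) = 342 = 2 · 3^2 · 19.
Divisors of 342: 1, 2, 3, 6, 9, 18, 19, 38, 57, 114, 171, 342.
Compute 267^d (mod 361) for the divisors d until we hit 1:
267^1 ≡ 267
267^2 ≡ 172
267^3 ≡ 77
267^6 ≡ 153
267^9 ≡ 229
267^18 ≡ 96
267^19 ≡ 1
Thus |⟨267⟩| = ord(267) = 19.
[(Z/361Z)^× : ⟨267⟩] = 342/19 = 18.

18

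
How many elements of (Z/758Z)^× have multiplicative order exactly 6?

φ(758) = φ(2)·φ(379) = 1·378 = 378 = 2 · 3^3 · 7.
Since (Z/758Z)^× is cyclic of order 378, the number of elements of order d is φ(d) when d | 378 and 0 otherwise.
6 = 2 · 3 divides 378, and φ(6) = 2.

2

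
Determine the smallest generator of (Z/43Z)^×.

3

φ(43) = 43 − 1 = 42 = 2 · 3 · 7.
Test candidates g = 2, 3, … against the prime factors q ∈ {2, 3, 7} of φ(43): g is a generator iff g^(42/q) ≢ 1 for every such q.
g = 2: 2^21 ≡ 42; 2^14 ≡ 1 — hits 1, so not a primitive root.
g = 3: 3^21 ≡ 42; 3^14 ≡ 36; 3^6 ≡ 41 — none is 1, so 3 is a primitive root.
Hence the least primitive root of 43 is 3.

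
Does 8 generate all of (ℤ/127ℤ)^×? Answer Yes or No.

No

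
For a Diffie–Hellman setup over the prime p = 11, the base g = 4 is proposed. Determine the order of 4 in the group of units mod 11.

ord(4) | φ(11) = 11 − 1 = 10 = 2 · 5.
Divisors of 10: 1, 2, 5, 10.
Test each divisor d:
4^1 ≡ 4
4^2 ≡ 5
4^5 ≡ 1
Therefore the multiplicative order of 4 modulo 11 is 5.

5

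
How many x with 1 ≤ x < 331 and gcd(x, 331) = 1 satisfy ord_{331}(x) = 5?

φ(331) = 331 − 1 = 330 = 2 · 3 · 5 · 11.
Since (Z/331Z)^× is cyclic of order 330, the number of elements of order d is φ(d) when d | 330 and 0 otherwise.
5 | 330, and φ(5) = 5 − 1 = 4.

4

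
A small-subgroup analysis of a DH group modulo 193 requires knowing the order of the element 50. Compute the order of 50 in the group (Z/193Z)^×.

The order of 50 must divide φ(193) = 193 − 1 = 192 = 2^6 · 3.
Divisors of 192: 1, 2, 3, 4, 6, 8, 12, 16, 24, 32, 48, 64, 96, 192.
Evaluate successive powers at the divisors of 192:
50^1 ≡ 50 (mod 193)
50^2 ≡ 184 (mod 193)
50^3 ≡ 129 (mod 193)
50^4 ≡ 81 (mod 193)
50^6 ≡ 43 (mod 193)
50^8 ≡ 192 (mod 193)
50^12 ≡ 112 (mod 193)
50^16 ≡ 1 (mod 193) ✓
The smallest such exponent is 16, so the order of 50 is 16.

16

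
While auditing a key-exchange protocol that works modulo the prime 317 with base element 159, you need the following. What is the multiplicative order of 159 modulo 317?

Since 159 ∈ (Z/317Z)^×, its order divides φ(317) = 317 − 1 = 316 = 2^2 · 79.
Divisors of 316: 1, 2, 4, 79, 158, 316.
Test each divisor d:
159^1 ≡ 159 (mod 317)
159^2 ≡ 238 (mod 317)
159^4 ≡ 218 (mod 317)
159^79 ≡ 114 (mod 317)
159^158 ≡ 316 (mod 317)
159^316 ≡ 1 (mod 317) ✓
Hence ord(159) = 316.

316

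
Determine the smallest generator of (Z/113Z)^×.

3

φ(113) = 113 − 1 = 112 = 2^4 · 7.
Test candidates g = 2, 3, … against the prime factors q ∈ {2, 7} of φ(113): g is a generator iff g^(112/q) ≢ 1 for every such q.
g = 2: 2^56 ≡ 1 — hits 1, so not a primitive root.
g = 3: 3^56 ≡ 112; 3^16 ≡ 49 — none is 1, so 3 is a primitive root.
Hence the least primitive root of 113 is 3.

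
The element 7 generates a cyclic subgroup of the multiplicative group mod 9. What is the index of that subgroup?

2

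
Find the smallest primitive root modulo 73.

φ(73) = 73 − 1 = 72 = 2^3 · 3^2.
g is a primitive root iff g^(72/q) ≢ 1 (mod 73) for each prime q ∈ {2, 3}.
g = 2: 2^36 ≡ 1 — hits 1, so not a primitive root.
g = 3: 3^36 ≡ 1 — hits 1, so not a primitive root.
g = 4: 4^36 ≡ 1 — hits 1, so not a primitive root.
g = 5: 5^36 ≡ 72; 5^24 ≡ 8 — none is 1, so 5 is a primitive root.
Hence the least primitive root of 73 is 5.

5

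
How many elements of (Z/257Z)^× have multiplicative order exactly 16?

8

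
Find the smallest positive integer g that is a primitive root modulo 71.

7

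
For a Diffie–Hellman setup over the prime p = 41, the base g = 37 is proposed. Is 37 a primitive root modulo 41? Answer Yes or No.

No

φ(41) = 41 − 1 = 40 = 2^3 · 5.
It suffices to check that the order of 37 is not a proper divisor of 40: compute 37^(40/q) for q ∈ {2, 5}.
37^20 ≡ 1 (mod 41)  [q = 2: ≡ 1 ✗]
37^8 ≡ 18 (mod 41)  [q = 5: ≢ 1 ✓]
Since 37^20 ≡ 1, the order of 37 divides 20 < 40, so 37 is not a primitive root.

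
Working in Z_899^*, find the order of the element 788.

210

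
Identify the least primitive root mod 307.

5

φ(307) = 307 − 1 = 306 = 2 · 3^2 · 17.
Test candidates g = 2, 3, … against the prime factors q ∈ {2, 3, 17} of φ(307): g is a generator iff g^(306/q) ≢ 1 for every such q.
g = 2: 2^153 ≡ 306; 2^102 ≡ 1 — hits 1, so not a primitive root.
g = 3: 3^153 ≡ 306; 3^102 ≡ 1 — hits 1, so not a primitive root.
g = 4: 4^153 ≡ 1 — hits 1, so not a primitive root.
g = 5: 5^153 ≡ 306; 5^102 ≡ 289; 5^18 ≡ 81 — none is 1, so 5 is a primitive root.
Hence the least primitive root of 307 is 5.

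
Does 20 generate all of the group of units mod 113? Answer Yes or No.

Yes

φ(113) = 113 − 1 = 112 = 2^4 · 7.
It suffices to check that the order of 20 is not a proper divisor of 112: compute 20^(112/q) for q ∈ {2, 7}.
20^56 ≡ 112 (mod 113)  [q = 2: ≢ 1 ✓]
20^16 ≡ 28 (mod 113)  [q = 7: ≢ 1 ✓]
All checks pass, so 20 has order 112 and is a primitive root modulo 113.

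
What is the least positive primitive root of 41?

6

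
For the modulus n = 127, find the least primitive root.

3

φ(127) = 127 − 1 = 126 = 2 · 3^2 · 7.
g is a primitive root iff g^(126/q) ≢ 1 (mod 127) for each prime q ∈ {2, 3, 7}.
g = 2: 2^63 ≡ 1 — hits 1, so not a primitive root.
g = 3: 3^63 ≡ 126; 3^42 ≡ 107; 3^18 ≡ 4 — none is 1, so 3 is a primitive root.
The smallest primitive root modulo 127 is 3.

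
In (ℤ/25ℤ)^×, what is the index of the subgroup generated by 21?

4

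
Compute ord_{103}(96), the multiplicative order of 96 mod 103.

102

The order of 96 must divide φ(103) = 103 − 1 = 102 = 2 · 3 · 17.
Divisors of 102: 1, 2, 3, 6, 17, 34, 51, 102.
Check 96^d mod 103 for each divisor in increasing order:
96^1 ≡ 96 (mod 103)
96^2 ≡ 49 (mod 103)
96^3 ≡ 69 (mod 103)
96^6 ≡ 23 (mod 103)
96^17 ≡ 57 (mod 103)
96^34 ≡ 56 (mod 103)
96^51 ≡ 102 (mod 103)
96^102 ≡ 1 (mod 103) ✓
Therefore the multiplicative order of 96 modulo 103 is 102.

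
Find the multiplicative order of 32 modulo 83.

82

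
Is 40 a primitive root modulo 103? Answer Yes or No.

Yes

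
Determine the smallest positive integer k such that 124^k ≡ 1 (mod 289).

272

ord(124) | φ(289) = φ(17^2) = 17·(17−1) = 272 = 2^4 · 17.
Divisors of 272: 1, 2, 4, 8, 16, 17, 34, 68, 136, 272.
Check 124^d mod 289 for each divisor in increasing order:
124^1 ≡ 124
124^2 ≡ 59
124^4 ≡ 13
124^8 ≡ 169
124^16 ≡ 239
124^17 ≡ 158
124^34 ≡ 110
124^68 ≡ 251
124^136 ≡ 288
124^272 ≡ 1
Therefore the multiplicative order of 124 modulo 289 is 272.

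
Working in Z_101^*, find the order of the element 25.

25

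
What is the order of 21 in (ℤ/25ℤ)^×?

ord(21) | φ(25) = φ(5^2) = 5·(5−1) = 20 = 2^2 · 5.
Divisors of 20: 1, 2, 4, 5, 10, 20.
Evaluate successive powers at the divisors of 20:
21^1 ≡ 21
21^2 ≡ 16
21^4 ≡ 6
21^5 ≡ 1
So ord_25(21) = 5.

5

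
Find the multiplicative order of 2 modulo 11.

10

The order of 2 must divide φ(11) = 11 − 1 = 10 = 2 · 5.
Divisors of 10: 1, 2, 5, 10.
Compute 2^d (mod 11) for the divisors d until we hit 1:
2^1 ≡ 2 (mod 11)
2^2 ≡ 4 (mod 11)
2^5 ≡ 10 (mod 11)
2^10 ≡ 1 (mod 11) ✓
The smallest such exponent is 10, so the order of 2 is 10.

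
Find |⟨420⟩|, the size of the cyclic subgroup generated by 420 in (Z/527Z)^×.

240

The order of 420 must divide φ(527) = φ(17·31) = (17−1)·(31−1) = 16·30 = 480 = 2^5 · 3 · 5.
Divisors of 480: 1, 2, 3, 4, 5, 6, 8, 10, 12, 15, 16, 20, 24, 30, 32, 40, 48, 60, 80, 96, 120, 160, 240, 480.
Compute 420^d (mod 527) for the divisors d until we hit 1:
420^1 ≡ 420
420^2 ≡ 382
420^3 ≡ 232
420^4 ≡ 472
420^5 ≡ 88
420^6 ≡ 70
420^8 ≡ 390
420^10 ≡ 366
420^12 ≡ 157
420^15 ≡ 61
420^16 ≡ 324
420^20 ≡ 98
420^24 ≡ 407
420^30 ≡ 32
420^32 ≡ 103
420^40 ≡ 118
420^48 ≡ 171
420^60 ≡ 497
420^80 ≡ 222
420^96 ≡ 256
420^120 ≡ 373
420^160 ≡ 273
420^240 ≡ 1
Hence ord(420) = 240.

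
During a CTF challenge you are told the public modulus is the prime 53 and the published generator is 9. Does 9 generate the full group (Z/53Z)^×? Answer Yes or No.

φ(53) = 53 − 1 = 52 = 2^2 · 13.
It suffices to check that the order of 9 is not a proper divisor of 52: compute 9^(52/q) for q ∈ {2, 13}.
9^26 ≡ 1 (mod 53)  [q = 2: ≡ 1 ✗]
9^4 ≡ 42 (mod 53)  [q = 13: ≢ 1 ✓]
Since 9^26 ≡ 1, the order of 9 divides 26 < 52, so 9 is not a primitive root.

No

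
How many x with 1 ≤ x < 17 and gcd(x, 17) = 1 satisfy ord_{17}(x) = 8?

4

φ(17) = 17 − 1 = 16 = 2^4.
In a cyclic group of order 16, there are φ(d) elements of order d for each divisor d of 16, and zero for non-divisors.
8 = 2^3 divides 16, and φ(8) = 4.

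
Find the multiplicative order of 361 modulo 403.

The order of 361 must divide φ(403) = φ(13·31) = (13−1)·(31−1) = 12·30 = 360 = 2^3 · 3^2 · 5.
Divisors of 360: 1, 2, 3, 4, 5, 6, 8, 9, 10, 12, 15, 18, 20, 24, 30, 36, 40, 45, 60, 72, 90, 120, 180, 360.
Check 361^d mod 403 for each divisor in increasing order:
361^1 ≡ 361 (mod 403)
361^2 ≡ 152 (mod 403)
361^3 ≡ 64 (mod 403)
361^4 ≡ 133 (mod 403)
361^5 ≡ 56 (mod 403)
361^6 ≡ 66 (mod 403)
361^8 ≡ 360 (mod 403)
361^9 ≡ 194 (mod 403)
361^10 ≡ 315 (mod 403)
361^12 ≡ 326 (mod 403)
361^15 ≡ 311 (mod 403)
361^18 ≡ 157 (mod 403)
361^20 ≡ 87 (mod 403)
361^24 ≡ 287 (mod 403)
361^30 ≡ 1 (mod 403) ✓
The smallest such exponent is 30, so the order of 361 is 30.

30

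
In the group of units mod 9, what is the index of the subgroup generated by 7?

2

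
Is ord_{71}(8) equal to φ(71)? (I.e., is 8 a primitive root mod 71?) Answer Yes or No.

No

φ(71) = 71 − 1 = 70 = 2 · 5 · 7.
Test 8^(70/q) mod 71 for each prime factor q of 70:
8^35 ≡ 1 (mod 71)  [q = 2: ≡ 1 ✗]
8^14 ≡ 57 (mod 71)  [q = 5: ≢ 1 ✓]
8^10 ≡ 20 (mod 71)  [q = 7: ≢ 1 ✓]
Since 8^35 ≡ 1, the order of 8 divides 35 < 70, so 8 is not a primitive root.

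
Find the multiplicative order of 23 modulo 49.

By Lagrange's theorem, ord_49(23) divides φ(49) = φ(7^2) = 7·(7−1) = 42 = 2 · 3 · 7.
Divisors of 42: 1, 2, 3, 6, 7, 14, 21, 42.
Test each divisor d:
23^1 ≡ 23 (mod 49)
23^2 ≡ 39 (mod 49)
23^3 ≡ 15 (mod 49)
23^6 ≡ 29 (mod 49)
23^7 ≡ 30 (mod 49)
23^14 ≡ 18 (mod 49)
23^21 ≡ 1 (mod 49) ✓
So ord_49(23) = 21.

21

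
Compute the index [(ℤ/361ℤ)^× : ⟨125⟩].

Since 125 ∈ (Z/361Z)^×, its order divides φ(361) = φ(19^2) = 19·(19−1) = 342 = 2 · 3^2 · 19.
Divisors of 342: 1, 2, 3, 6, 9, 18, 19, 38, 57, 114, 171, 342.
Compute 125^d (mod 361) for the divisors d until we hit 1:
125^1 ≡ 125 (mod 361)
125^2 ≡ 102 (mod 361)
125^3 ≡ 115 (mod 361)
125^6 ≡ 229 (mod 361)
125^9 ≡ 343 (mod 361)
125^18 ≡ 324 (mod 361)
125^19 ≡ 68 (mod 361)
125^38 ≡ 292 (mod 361)
125^57 ≡ 1 (mod 361) ✓
The order of 125 is 57, so the subgroup it generates has 57 elements.
The index is φ(361) / ord(125) = 342 / 57 = 6.

6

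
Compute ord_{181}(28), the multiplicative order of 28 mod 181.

The order of 28 must divide φ(181) = 181 − 1 = 180 = 2^2 · 3^2 · 5.
Divisors of 180: 1, 2, 3, 4, 5, 6, 9, 10, 12, 15, 18, 20, 30, 36, 45, 60, 90, 180.
Evaluate successive powers at the divisors of 180:
28^1 ≡ 28
28^2 ≡ 60
28^3 ≡ 51
28^4 ≡ 161
28^5 ≡ 164
28^6 ≡ 67
28^9 ≡ 159
28^10 ≡ 108
28^12 ≡ 145
28^15 ≡ 155
28^18 ≡ 122
28^20 ≡ 80
28^30 ≡ 133
28^36 ≡ 42
28^45 ≡ 162
28^60 ≡ 132
28^90 ≡ 180
28^180 ≡ 1
Hence ord(28) = 180.

180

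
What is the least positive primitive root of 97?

5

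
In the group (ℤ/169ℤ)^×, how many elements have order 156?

φ(169) = φ(13^2) = 13·(13−1) = 156 = 2^2 · 3 · 13.
Since (Z/169Z)^× is cyclic of order 156, the number of elements of order d is φ(d) when d | 156 and 0 otherwise.
156 = 2^2 · 3 · 13 divides 156, and φ(156) = 48.

48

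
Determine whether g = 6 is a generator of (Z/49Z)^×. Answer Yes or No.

No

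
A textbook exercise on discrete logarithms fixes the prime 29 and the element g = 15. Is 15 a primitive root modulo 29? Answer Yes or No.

Yes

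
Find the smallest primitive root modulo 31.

3

φ(31) = 31 − 1 = 30 = 2 · 3 · 5.
g is a primitive root iff g^(30/q) ≢ 1 (mod 31) for each prime q ∈ {2, 3, 5}.
g = 2: 2^15 ≡ 1 — hits 1, so not a primitive root.
g = 3: 3^15 ≡ 30; 3^10 ≡ 25; 3^6 ≡ 16 — none is 1, so 3 is a primitive root.
So 3 is the smallest generator of (Z/31Z)^×.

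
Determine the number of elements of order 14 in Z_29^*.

φ(29) = 29 − 1 = 28 = 2^2 · 7.
(Z/29Z)^× is cyclic (|G| = 28); a cyclic group of order m has exactly φ(d) elements of each order d | m, and none otherwise.
14 = 2 · 7 divides 28, and φ(14) = 6.

6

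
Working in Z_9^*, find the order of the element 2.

6

ord(2) | φ(9) = φ(3^2) = 3·(3−1) = 6 = 2 · 3.
Divisors of 6: 1, 2, 3, 6.
Compute 2^d (mod 9) for the divisors d until we hit 1:
2^1 ≡ 2 (mod 9)
2^2 ≡ 4 (mod 9)
2^3 ≡ 8 (mod 9)
2^6 ≡ 1 (mod 9) ✓
So ord_9(2) = 6.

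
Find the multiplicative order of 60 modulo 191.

95

By Lagrange's theorem, ord_191(60) divides φ(191) = 191 − 1 = 190 = 2 · 5 · 19.
Divisors of 190: 1, 2, 5, 10, 19, 38, 95, 190.
Compute 60^d (mod 191) for the divisors d until we hit 1:
60^1 ≡ 60 (mod 191)
60^2 ≡ 162 (mod 191)
60^5 ≡ 36 (mod 191)
60^10 ≡ 150 (mod 191)
60^19 ≡ 184 (mod 191)
60^38 ≡ 49 (mod 191)
60^95 ≡ 1 (mod 191) ✓
Hence ord(60) = 95.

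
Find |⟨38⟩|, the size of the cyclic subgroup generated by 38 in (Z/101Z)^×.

100

Since 38 ∈ (Z/101Z)^×, its order divides φ(101) = 101 − 1 = 100 = 2^2 · 5^2.
Divisors of 100: 1, 2, 4, 5, 10, 20, 25, 50, 100.
Check 38^d mod 101 for each divisor in increasing order:
38^1 ≡ 38
38^2 ≡ 30
38^4 ≡ 92
38^5 ≡ 62
38^10 ≡ 6
38^20 ≡ 36
38^25 ≡ 10
38^50 ≡ 100
38^100 ≡ 1
Hence ord(38) = 100.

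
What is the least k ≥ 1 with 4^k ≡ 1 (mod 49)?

By Lagrange's theorem, ord_49(4) divides φ(49) = φ(7^2) = 7·(7−1) = 42 = 2 · 3 · 7.
Divisors of 42: 1, 2, 3, 6, 7, 14, 21, 42.
Evaluate successive powers at the divisors of 42:
4^1 ≡ 4
4^2 ≡ 16
4^3 ≡ 15
4^6 ≡ 29
4^7 ≡ 18
4^14 ≡ 30
4^21 ≡ 1
So ord_49(4) = 21.

21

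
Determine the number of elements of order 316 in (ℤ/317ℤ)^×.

156

φ(317) = 317 − 1 = 316 = 2^2 · 79.
(Z/317Z)^× is cyclic (|G| = 316); a cyclic group of order m has exactly φ(d) elements of each order d | m, and none otherwise.
316 = 2^2 · 79 divides 316, and φ(316) = 156.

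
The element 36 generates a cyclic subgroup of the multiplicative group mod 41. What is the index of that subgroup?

ord(36) | φ(41) = 41 − 1 = 40 = 2^3 · 5.
Divisors of 40: 1, 2, 4, 5, 8, 10, 20, 40.
Check 36^d mod 41 for each divisor in increasing order:
36^1 ≡ 36 (mod 41)
36^2 ≡ 25 (mod 41)
36^4 ≡ 10 (mod 41)
36^5 ≡ 32 (mod 41)
36^8 ≡ 18 (mod 41)
36^10 ≡ 40 (mod 41)
36^20 ≡ 1 (mod 41) ✓
So ord_41(36) = 20, hence |⟨36⟩| = 20.
Index = |(Z/41Z)^×| / |⟨36⟩| = 40 / 20 = 2.

2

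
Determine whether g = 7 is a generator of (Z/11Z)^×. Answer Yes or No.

φ(11) = 11 − 1 = 10 = 2 · 5.
Test 7^(10/q) mod 11 for each prime factor q of 10:
7^5 ≡ 10 (mod 11)  [q = 2: ≢ 1 ✓]
7^2 ≡ 5 (mod 11)  [q = 5: ≢ 1 ✓]
All checks pass, so 7 has order 10 and is a primitive root modulo 11.

Yes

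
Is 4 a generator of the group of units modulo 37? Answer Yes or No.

φ(37) = 37 − 1 = 36 = 2^2 · 3^2.
Test 4^(36/q) mod 37 for each prime factor q of 36:
4^18 ≡ 1 (mod 37)  [q = 2: ≡ 1 ✗]
4^12 ≡ 10 (mod 37)  [q = 3: ≢ 1 ✓]
4^18 ≡ 1 shows ord(4) | 18, strictly less than φ(37); not a primitive root.

No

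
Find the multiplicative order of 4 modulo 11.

The order of 4 must divide φ(11) = 11 − 1 = 10 = 2 · 5.
Divisors of 10: 1, 2, 5, 10.
Compute 4^d (mod 11) for the divisors d until we hit 1:
4^1 ≡ 4 (mod 11)
4^2 ≡ 5 (mod 11)
4^5 ≡ 1 (mod 11) ✓
The smallest such exponent is 5, so the order of 4 is 5.

5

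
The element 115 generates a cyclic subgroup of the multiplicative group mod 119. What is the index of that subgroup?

8

The order of 115 must divide φ(119) = φ(7·17) = (7−1)·(17−1) = 6·16 = 96 = 2^5 · 3.
Divisors of 96: 1, 2, 3, 4, 6, 8, 12, 16, 24, 32, 48, 96.
Evaluate successive powers at the divisors of 96:
115^1 ≡ 115
115^2 ≡ 16
115^3 ≡ 55
115^4 ≡ 18
115^6 ≡ 50
115^8 ≡ 86
115^12 ≡ 1
The order of 115 is 12, so the subgroup it generates has 12 elements.
Index = |(Z/119Z)^×| / |⟨115⟩| = 96 / 12 = 8.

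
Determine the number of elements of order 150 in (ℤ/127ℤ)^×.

φ(127) = 127 − 1 = 126 = 2 · 3^2 · 7.
In a cyclic group of order 126, there are φ(d) elements of order d for each divisor d of 126, and zero for non-divisors.
Since 150 ∤ 126, the count is 0.

0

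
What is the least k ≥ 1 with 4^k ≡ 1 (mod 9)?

3

Since 4 ∈ (Z/9Z)^×, its order divides φ(9) = φ(3^2) = 3·(3−1) = 6 = 2 · 3.
Divisors of 6: 1, 2, 3, 6.
Evaluate successive powers at the divisors of 6:
4^1 ≡ 4 (mod 9)
4^2 ≡ 7 (mod 9)
4^3 ≡ 1 (mod 9) ✓
So ord_9(4) = 3.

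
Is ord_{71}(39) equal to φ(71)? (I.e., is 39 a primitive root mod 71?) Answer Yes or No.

No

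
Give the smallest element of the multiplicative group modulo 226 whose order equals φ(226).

3

φ(226) = φ(2)·φ(113) = 1·112 = 112 = 2^4 · 7.
g is a primitive root iff g^(112/q) ≢ 1 (mod 226) for each prime q ∈ {2, 7}.
g = 2: gcd(2, 226) = 2 > 1, not a unit — skip.
g = 3: 3^56 ≡ 225; 3^16 ≡ 49 — none is 1, so 3 is a primitive root.
The smallest primitive root modulo 226 is 3.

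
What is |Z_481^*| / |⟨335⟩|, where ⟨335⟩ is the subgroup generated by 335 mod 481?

12

ord(335) | φ(481) = φ(13·37) = (13−1)·(37−1) = 12·36 = 432 = 2^4 · 3^3.
Divisors of 432: 1, 2, 3, 4, 6, 8, 9, 12, 16, 18, 24, 27, 36, 48, 54, 72, 108, 144, 216, 432.
Check 335^d mod 481 for each divisor in increasing order:
335^1 ≡ 335 (mod 481)
335^2 ≡ 152 (mod 481)
335^3 ≡ 415 (mod 481)
335^4 ≡ 16 (mod 481)
335^6 ≡ 27 (mod 481)
335^8 ≡ 256 (mod 481)
335^9 ≡ 142 (mod 481)
335^12 ≡ 248 (mod 481)
335^16 ≡ 120 (mod 481)
335^18 ≡ 443 (mod 481)
335^24 ≡ 417 (mod 481)
335^27 ≡ 376 (mod 481)
335^36 ≡ 1 (mod 481) ✓
So ord_481(335) = 36, hence |⟨335⟩| = 36.
[(Z/481Z)^× : ⟨335⟩] = 432/36 = 12.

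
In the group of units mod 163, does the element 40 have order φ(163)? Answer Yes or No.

φ(163) = 163 − 1 = 162 = 2 · 3^4.
40 is a primitive root mod 163 iff 40^(φ(163)/q) ≢ 1 for every prime q | φ(163), i.e. q ∈ {2, 3}.
40^81 ≡ 1 (mod 163)  [q = 2: ≡ 1 ✗]
40^54 ≡ 1 (mod 163)  [q = 3: ≡ 1 ✗]
Since 40^81 ≡ 1, the order of 40 divides 81 < 162, so 40 is not a primitive root.

No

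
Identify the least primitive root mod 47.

φ(47) = 47 − 1 = 46 = 2 · 23.
g is a primitive root iff g^(46/q) ≢ 1 (mod 47) for each prime q ∈ {2, 23}.
g = 2: 2^23 ≡ 1 — hits 1, so not a primitive root.
g = 3: 3^23 ≡ 1 — hits 1, so not a primitive root.
g = 4: 4^23 ≡ 1 — hits 1, so not a primitive root.
g = 5: 5^23 ≡ 46; 5^2 ≡ 25 — none is 1, so 5 is a primitive root.
Hence the least primitive root of 47 is 5.

5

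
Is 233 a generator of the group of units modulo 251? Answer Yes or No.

φ(251) = 251 − 1 = 250 = 2 · 5^3.
Test 233^(250/q) mod 251 for each prime factor q of 250:
233^125 ≡ 1 (mod 251)  [q = 2: ≡ 1 ✗]
233^50 ≡ 20 (mod 251)  [q = 5: ≢ 1 ✓]
233^125 ≡ 1 shows ord(233) | 125, strictly less than φ(251); not a primitive root.

No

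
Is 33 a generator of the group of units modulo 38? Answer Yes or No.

φ(38) = φ(2)·φ(19) = 1·18 = 18 = 2 · 3^2.
Test 33^(18/q) mod 38 for each prime factor q of 18:
33^9 ≡ 37 (mod 38)  [q = 2: ≢ 1 ✓]
33^6 ≡ 7 (mod 38)  [q = 3: ≢ 1 ✓]
Every test exponent gives a nontrivial residue, hence 33 generates the full group.

Yes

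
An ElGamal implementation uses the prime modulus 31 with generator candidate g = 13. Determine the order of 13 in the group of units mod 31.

30

By Lagrange's theorem, ord_31(13) divides φ(31) = 31 − 1 = 30 = 2 · 3 · 5.
Divisors of 30: 1, 2, 3, 5, 6, 10, 15, 30.
Compute 13^d (mod 31) for the divisors d until we hit 1:
13^1 ≡ 13
13^2 ≡ 14
13^3 ≡ 27
13^5 ≡ 6
13^6 ≡ 16
13^10 ≡ 5
13^15 ≡ 30
13^30 ≡ 1
So ord_31(13) = 30.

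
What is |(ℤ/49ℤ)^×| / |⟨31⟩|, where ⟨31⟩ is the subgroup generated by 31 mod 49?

7

Since 31 ∈ (Z/49Z)^×, its order divides φ(49) = φ(7^2) = 7·(7−1) = 42 = 2 · 3 · 7.
Divisors of 42: 1, 2, 3, 6, 7, 14, 21, 42.
Evaluate successive powers at the divisors of 42:
31^1 ≡ 31
31^2 ≡ 30
31^3 ≡ 48
31^6 ≡ 1
The order of 31 is 6, so the subgroup it generates has 6 elements.
The index is φ(49) / ord(31) = 42 / 6 = 7.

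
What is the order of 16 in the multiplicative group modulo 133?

ord(16) | φ(133) = φ(7·19) = (7−1)·(19−1) = 6·18 = 108 = 2^2 · 3^3.
Divisors of 108: 1, 2, 3, 4, 6, 9, 12, 18, 27, 36, 54, 108.
Compute 16^d (mod 133) for the divisors d until we hit 1:
16^1 ≡ 16
16^2 ≡ 123
16^3 ≡ 106
16^4 ≡ 100
16^6 ≡ 64
16^9 ≡ 1
The smallest such exponent is 9, so the order of 16 is 9.

9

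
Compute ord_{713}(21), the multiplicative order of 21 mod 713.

Since 21 ∈ (Z/713Z)^×, its order divides φ(713) = φ(23·31) = (23−1)·(31−1) = 22·30 = 660 = 2^2 · 3 · 5 · 11.
Divisors of 660: 1, 2, 3, 4, 5, 6, 10, 11, 12, 15, 20, 22, 30, 33, 44, 55, 60, 66, 110, 132, 165, 220, 330, 660.
Check 21^d mod 713 for each divisor in increasing order:
21^1 ≡ 21 (mod 713)
21^2 ≡ 441 (mod 713)
21^3 ≡ 705 (mod 713)
21^4 ≡ 545 (mod 713)
21^5 ≡ 37 (mod 713)
21^6 ≡ 64 (mod 713)
21^10 ≡ 656 (mod 713)
21^11 ≡ 229 (mod 713)
21^12 ≡ 531 (mod 713)
21^15 ≡ 30 (mod 713)
21^20 ≡ 397 (mod 713)
21^22 ≡ 392 (mod 713)
21^30 ≡ 187 (mod 713)
21^33 ≡ 643 (mod 713)
21^44 ≡ 369 (mod 713)
21^55 ≡ 367 (mod 713)
21^60 ≡ 32 (mod 713)
21^66 ≡ 622 (mod 713)
21^110 ≡ 645 (mod 713)
21^132 ≡ 438 (mod 713)
21^165 ≡ 712 (mod 713)
21^220 ≡ 346 (mod 713)
21^330 ≡ 1 (mod 713) ✓
Hence ord(21) = 330.

330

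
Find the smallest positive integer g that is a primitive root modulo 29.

φ(29) = 29 − 1 = 28 = 2^2 · 7.
Test candidates g = 2, 3, … against the prime factors q ∈ {2, 7} of φ(29): g is a generator iff g^(28/q) ≢ 1 for every such q.
g = 2: 2^14 ≡ 28; 2^4 ≡ 16 — none is 1, so 2 is a primitive root.
The smallest primitive root modulo 29 is 2.

2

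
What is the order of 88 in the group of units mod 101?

By Lagrange's theorem, ord_101(88) divides φ(101) = 101 − 1 = 100 = 2^2 · 5^2.
Divisors of 100: 1, 2, 4, 5, 10, 20, 25, 50, 100.
Check 88^d mod 101 for each divisor in increasing order:
88^1 ≡ 88
88^2 ≡ 68
88^4 ≡ 79
88^5 ≡ 84
88^10 ≡ 87
88^20 ≡ 95
88^25 ≡ 1
Hence ord(88) = 25.

25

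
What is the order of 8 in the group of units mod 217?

5

Since 8 ∈ (Z/217Z)^×, its order divides φ(217) = φ(7·31) = (7−1)·(31−1) = 6·30 = 180 = 2^2 · 3^2 · 5.
Divisors of 180: 1, 2, 3, 4, 5, 6, 9, 10, 12, 15, 18, 20, 30, 36, 45, 60, 90, 180.
Evaluate successive powers at the divisors of 180:
8^1 ≡ 8 (mod 217)
8^2 ≡ 64 (mod 217)
8^3 ≡ 78 (mod 217)
8^4 ≡ 190 (mod 217)
8^5 ≡ 1 (mod 217) ✓
So ord_217(8) = 5.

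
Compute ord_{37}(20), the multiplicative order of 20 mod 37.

The order of 20 must divide φ(37) = 37 − 1 = 36 = 2^2 · 3^2.
Divisors of 36: 1, 2, 3, 4, 6, 9, 12, 18, 36.
Evaluate successive powers at the divisors of 36:
20^1 ≡ 20 (mod 37)
20^2 ≡ 30 (mod 37)
20^3 ≡ 8 (mod 37)
20^4 ≡ 12 (mod 37)
20^6 ≡ 27 (mod 37)
20^9 ≡ 31 (mod 37)
20^12 ≡ 26 (mod 37)
20^18 ≡ 36 (mod 37)
20^36 ≡ 1 (mod 37) ✓
Hence ord(20) = 36.

36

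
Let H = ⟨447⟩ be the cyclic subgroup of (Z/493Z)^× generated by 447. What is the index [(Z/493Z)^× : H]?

The order of 447 must divide φ(493) = φ(17·29) = (17−1)·(29−1) = 16·28 = 448 = 2^6 · 7.
Divisors of 448: 1, 2, 4, 7, 8, 14, 16, 28, 32, 56, 64, 112, 224, 448.
Test each divisor d:
447^1 ≡ 447 (mod 493)
447^2 ≡ 144 (mod 493)
447^4 ≡ 30 (mod 493)
447^7 ≡ 452 (mod 493)
447^8 ≡ 407 (mod 493)
447^14 ≡ 202 (mod 493)
447^16 ≡ 1 (mod 493) ✓
The order of 447 is 16, so the subgroup it generates has 16 elements.
Index = |(Z/493Z)^×| / |⟨447⟩| = 448 / 16 = 28.

28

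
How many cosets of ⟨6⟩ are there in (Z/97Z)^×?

ord(6) | φ(97) = 97 − 1 = 96 = 2^5 · 3.
Divisors of 96: 1, 2, 3, 4, 6, 8, 12, 16, 24, 32, 48, 96.
Compute 6^d (mod 97) for the divisors d until we hit 1:
6^1 ≡ 6 (mod 97)
6^2 ≡ 36 (mod 97)
6^3 ≡ 22 (mod 97)
6^4 ≡ 35 (mod 97)
6^6 ≡ 96 (mod 97)
6^8 ≡ 61 (mod 97)
6^12 ≡ 1 (mod 97) ✓
Thus |⟨6⟩| = ord(6) = 12.
Index = |(Z/97Z)^×| / |⟨6⟩| = 96 / 12 = 8.

8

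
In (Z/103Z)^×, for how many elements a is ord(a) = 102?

φ(103) = 103 − 1 = 102 = 2 · 3 · 17.
In a cyclic group of order 102, there are φ(d) elements of order d for each divisor d of 102, and zero for non-divisors.
102 = 2 · 3 · 17 divides 102, and φ(102) = 32.

32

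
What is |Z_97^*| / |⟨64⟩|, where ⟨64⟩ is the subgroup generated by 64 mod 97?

12

By Lagrange's theorem, ord_97(64) divides φ(97) = 97 − 1 = 96 = 2^5 · 3.
Divisors of 96: 1, 2, 3, 4, 6, 8, 12, 16, 24, 32, 48, 96.
Check 64^d mod 97 for each divisor in increasing order:
64^1 ≡ 64 (mod 97)
64^2 ≡ 22 (mod 97)
64^3 ≡ 50 (mod 97)
64^4 ≡ 96 (mod 97)
64^6 ≡ 75 (mod 97)
64^8 ≡ 1 (mod 97) ✓
Thus |⟨64⟩| = ord(64) = 8.
[(Z/97Z)^× : ⟨64⟩] = 96/8 = 12.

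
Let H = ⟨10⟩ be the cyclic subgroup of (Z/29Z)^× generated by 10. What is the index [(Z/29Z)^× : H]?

1

Since 10 ∈ (Z/29Z)^×, its order divides φ(29) = 29 − 1 = 28 = 2^2 · 7.
Divisors of 28: 1, 2, 4, 7, 14, 28.
Test each divisor d:
10^1 ≡ 10
10^2 ≡ 13
10^4 ≡ 24
10^7 ≡ 17
10^14 ≡ 28
10^28 ≡ 1
The order of 10 is 28, so the subgroup it generates has 28 elements.
[(Z/29Z)^× : ⟨10⟩] = 28/28 = 1.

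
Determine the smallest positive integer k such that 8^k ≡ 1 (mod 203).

28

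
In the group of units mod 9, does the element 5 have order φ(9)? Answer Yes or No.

Yes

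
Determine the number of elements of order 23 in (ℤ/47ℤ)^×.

22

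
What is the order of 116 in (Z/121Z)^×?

ord(116) | φ(121) = φ(11^2) = 11·(11−1) = 110 = 2 · 5 · 11.
Divisors of 110: 1, 2, 5, 10, 11, 22, 55, 110.
Test each divisor d:
116^1 ≡ 116
116^2 ≡ 25
116^5 ≡ 21
116^10 ≡ 78
116^11 ≡ 94
116^22 ≡ 3
116^55 ≡ 120
116^110 ≡ 1
Therefore the multiplicative order of 116 modulo 121 is 110.

110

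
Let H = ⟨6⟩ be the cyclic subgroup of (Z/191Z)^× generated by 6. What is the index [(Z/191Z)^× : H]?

ord(6) | φ(191) = 191 − 1 = 190 = 2 · 5 · 19.
Divisors of 190: 1, 2, 5, 10, 19, 38, 95, 190.
Test each divisor d:
6^1 ≡ 6
6^2 ≡ 36
6^5 ≡ 136
6^10 ≡ 160
6^19 ≡ 1
Thus |⟨6⟩| = ord(6) = 19.
Index = |(Z/191Z)^×| / |⟨6⟩| = 190 / 19 = 10.

10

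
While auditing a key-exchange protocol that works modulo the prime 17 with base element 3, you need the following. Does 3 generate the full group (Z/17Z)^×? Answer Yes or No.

Yes

φ(17) = 17 − 1 = 16 = 2^4.
It suffices to check that the order of 3 is not a proper divisor of 16: compute 3^(16/q) for q ∈ {2}.
3^8 ≡ 16 (mod 17)  [q = 2: ≢ 1 ✓]
Every test exponent gives a nontrivial residue, hence 3 generates the full group.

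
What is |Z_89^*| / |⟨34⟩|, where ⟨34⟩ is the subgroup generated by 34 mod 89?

The order of 34 must divide φ(89) = 89 − 1 = 88 = 2^3 · 11.
Divisors of 88: 1, 2, 4, 8, 11, 22, 44, 88.
Test each divisor d:
34^1 ≡ 34
34^2 ≡ 88
34^4 ≡ 1
Thus |⟨34⟩| = ord(34) = 4.
Index = |(Z/89Z)^×| / |⟨34⟩| = 88 / 4 = 22.

22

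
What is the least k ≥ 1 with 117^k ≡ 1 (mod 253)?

By Lagrange's theorem, ord_253(117) divides φ(253) = φ(11·23) = (11−1)·(23−1) = 10·22 = 220 = 2^2 · 5 · 11.
Divisors of 220: 1, 2, 4, 5, 10, 11, 20, 22, 44, 55, 110, 220.
Evaluate successive powers at the divisors of 220:
117^1 ≡ 117
117^2 ≡ 27
117^4 ≡ 223
117^5 ≡ 32
117^10 ≡ 12
117^11 ≡ 139
117^20 ≡ 144
117^22 ≡ 93
117^44 ≡ 47
117^55 ≡ 208
117^110 ≡ 1
Hence ord(117) = 110.

110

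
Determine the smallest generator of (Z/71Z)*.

7

φ(71) = 71 − 1 = 70 = 2 · 5 · 7.
Test candidates g = 2, 3, … against the prime factors q ∈ {2, 5, 7} of φ(71): g is a generator iff g^(70/q) ≢ 1 for every such q.
g = 2: 2^35 ≡ 1 — hits 1, so not a primitive root.
g = 3: 3^35 ≡ 1 — hits 1, so not a primitive root.
g = 4: 4^35 ≡ 1 — hits 1, so not a primitive root.
g = 5: 5^35 ≡ 1 — hits 1, so not a primitive root.
g = 6: 6^35 ≡ 1 — hits 1, so not a primitive root.
g = 7: 7^35 ≡ 70; 7^14 ≡ 54; 7^10 ≡ 45 — none is 1, so 7 is a primitive root.
So 7 is the smallest generator of (Z/71Z)^×.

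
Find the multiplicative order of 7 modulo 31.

ord(7) | φ(31) = 31 − 1 = 30 = 2 · 3 · 5.
Divisors of 30: 1, 2, 3, 5, 6, 10, 15, 30.
Check 7^d mod 31 for each divisor in increasing order:
7^1 ≡ 7
7^2 ≡ 18
7^3 ≡ 2
7^5 ≡ 5
7^6 ≡ 4
7^10 ≡ 25
7^15 ≡ 1
So ord_31(7) = 15.

15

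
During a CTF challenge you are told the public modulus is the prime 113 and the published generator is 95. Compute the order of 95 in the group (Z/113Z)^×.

8

ord(95) | φ(113) = 113 − 1 = 112 = 2^4 · 7.
Divisors of 112: 1, 2, 4, 7, 8, 14, 16, 28, 56, 112.
Compute 95^d (mod 113) for the divisors d until we hit 1:
95^1 ≡ 95 (mod 113)
95^2 ≡ 98 (mod 113)
95^4 ≡ 112 (mod 113)
95^7 ≡ 69 (mod 113)
95^8 ≡ 1 (mod 113) ✓
Therefore the multiplicative order of 95 modulo 113 is 8.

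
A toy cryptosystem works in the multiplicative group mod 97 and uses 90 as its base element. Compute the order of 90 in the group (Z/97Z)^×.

ord(90) | φ(97) = 97 − 1 = 96 = 2^5 · 3.
Divisors of 96: 1, 2, 3, 4, 6, 8, 12, 16, 24, 32, 48, 96.
Test each divisor d:
90^1 ≡ 90
90^2 ≡ 49
90^3 ≡ 45
90^4 ≡ 73
90^6 ≡ 85
90^8 ≡ 91
90^12 ≡ 47
90^16 ≡ 36
90^24 ≡ 75
90^32 ≡ 35
90^48 ≡ 96
90^96 ≡ 1
Hence ord(90) = 96.

96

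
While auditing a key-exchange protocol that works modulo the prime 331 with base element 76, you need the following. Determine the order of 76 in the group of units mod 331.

165

The order of 76 must divide φ(331) = 331 − 1 = 330 = 2 · 3 · 5 · 11.
Divisors of 330: 1, 2, 3, 5, 6, 10, 11, 15, 22, 30, 33, 55, 66, 110, 165, 330.
Check 76^d mod 331 for each divisor in increasing order:
76^1 ≡ 76 (mod 331)
76^2 ≡ 149 (mod 331)
76^3 ≡ 70 (mod 331)
76^5 ≡ 169 (mod 331)
76^6 ≡ 266 (mod 331)
76^10 ≡ 95 (mod 331)
76^11 ≡ 269 (mod 331)
76^15 ≡ 167 (mod 331)
76^22 ≡ 203 (mod 331)
76^30 ≡ 85 (mod 331)
76^33 ≡ 323 (mod 331)
76^55 ≡ 31 (mod 331)
76^66 ≡ 64 (mod 331)
76^110 ≡ 299 (mod 331)
76^165 ≡ 1 (mod 331) ✓
Hence ord(76) = 165.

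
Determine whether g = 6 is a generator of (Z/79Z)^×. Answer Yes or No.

φ(79) = 79 − 1 = 78 = 2 · 3 · 13.
An element g generates (Z/79Z)^× iff g^(78/q) ≢ 1 (mod 79) for each prime q ∈ {2, 3, 13}.
6^39 ≡ 78 (mod 79)  [q = 2: ≢ 1 ✓]
6^26 ≡ 55 (mod 79)  [q = 3: ≢ 1 ✓]
6^6 ≡ 46 (mod 79)  [q = 13: ≢ 1 ✓]
None equal 1, so ord_79(6) = 78: 6 is a primitive root.

Yes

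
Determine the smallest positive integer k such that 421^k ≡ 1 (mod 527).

60

By Lagrange's theorem, ord_527(421) divides φ(527) = φ(17·31) = (17−1)·(31−1) = 16·30 = 480 = 2^5 · 3 · 5.
Divisors of 480: 1, 2, 3, 4, 5, 6, 8, 10, 12, 15, 16, 20, 24, 30, 32, 40, 48, 60, 80, 96, 120, 160, 240, 480.
Compute 421^d (mod 527) for the divisors d until we hit 1:
421^1 ≡ 421 (mod 527)
421^2 ≡ 169 (mod 527)
421^3 ≡ 4 (mod 527)
421^4 ≡ 103 (mod 527)
421^5 ≡ 149 (mod 527)
421^6 ≡ 16 (mod 527)
421^8 ≡ 69 (mod 527)
421^10 ≡ 67 (mod 527)
421^12 ≡ 256 (mod 527)
421^15 ≡ 497 (mod 527)
421^16 ≡ 18 (mod 527)
421^20 ≡ 273 (mod 527)
421^24 ≡ 188 (mod 527)
421^30 ≡ 373 (mod 527)
421^32 ≡ 324 (mod 527)
421^40 ≡ 222 (mod 527)
421^48 ≡ 35 (mod 527)
421^60 ≡ 1 (mod 527) ✓
Therefore the multiplicative order of 421 modulo 527 is 60.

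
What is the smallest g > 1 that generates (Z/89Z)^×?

φ(89) = 89 − 1 = 88 = 2^3 · 11.
Test candidates g = 2, 3, … against the prime factors q ∈ {2, 11} of φ(89): g is a generator iff g^(88/q) ≢ 1 for every such q.
g = 2: 2^44 ≡ 1 — hits 1, so not a primitive root.
g = 3: 3^44 ≡ 88; 3^8 ≡ 64 — none is 1, so 3 is a primitive root.
The smallest primitive root modulo 89 is 3.

3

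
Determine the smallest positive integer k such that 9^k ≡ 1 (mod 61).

5

ord(9) | φ(61) = 61 − 1 = 60 = 2^2 · 3 · 5.
Divisors of 60: 1, 2, 3, 4, 5, 6, 10, 12, 15, 20, 30, 60.
Evaluate successive powers at the divisors of 60:
9^1 ≡ 9
9^2 ≡ 20
9^3 ≡ 58
9^4 ≡ 34
9^5 ≡ 1
So ord_61(9) = 5.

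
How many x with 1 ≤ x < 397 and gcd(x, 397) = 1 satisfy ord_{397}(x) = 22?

φ(397) = 397 − 1 = 396 = 2^2 · 3^2 · 11.
(Z/397Z)^× is cyclic (|G| = 396); a cyclic group of order m has exactly φ(d) elements of each order d | m, and none otherwise.
22 = 2 · 11 divides 396, and φ(22) = 10.

10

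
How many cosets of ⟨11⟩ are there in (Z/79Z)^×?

2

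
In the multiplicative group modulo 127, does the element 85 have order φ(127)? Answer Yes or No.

Yes

φ(127) = 127 − 1 = 126 = 2 · 3^2 · 7.
It suffices to check that the order of 85 is not a proper divisor of 126: compute 85^(126/q) for q ∈ {2, 3, 7}.
85^63 ≡ 126 (mod 127)  [q = 2: ≢ 1 ✓]
85^42 ≡ 19 (mod 127)  [q = 3: ≢ 1 ✓]
85^18 ≡ 32 (mod 127)  [q = 7: ≢ 1 ✓]
None equal 1, so ord_127(85) = 126: 85 is a primitive root.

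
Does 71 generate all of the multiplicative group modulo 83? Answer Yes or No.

φ(83) = 83 − 1 = 82 = 2 · 41.
Test 71^(82/q) mod 83 for each prime factor q of 82:
71^41 ≡ 82 (mod 83)  [q = 2: ≢ 1 ✓]
71^2 ≡ 61 (mod 83)  [q = 41: ≢ 1 ✓]
All checks pass, so 71 has order 82 and is a primitive root modulo 83.

Yes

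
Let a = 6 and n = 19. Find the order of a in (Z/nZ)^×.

9

The order of 6 must divide φ(19) = 19 − 1 = 18 = 2 · 3^2.
Divisors of 18: 1, 2, 3, 6, 9, 18.
Compute 6^d (mod 19) for the divisors d until we hit 1:
6^1 ≡ 6 (mod 19)
6^2 ≡ 17 (mod 19)
6^3 ≡ 7 (mod 19)
6^6 ≡ 11 (mod 19)
6^9 ≡ 1 (mod 19) ✓
The smallest such exponent is 9, so the order of 6 is 9.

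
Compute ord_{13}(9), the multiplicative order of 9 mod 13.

The order of 9 must divide φ(13) = 13 − 1 = 12 = 2^2 · 3.
Divisors of 12: 1, 2, 3, 4, 6, 12.
Check 9^d mod 13 for each divisor in increasing order:
9^1 ≡ 9 (mod 13)
9^2 ≡ 3 (mod 13)
9^3 ≡ 1 (mod 13) ✓
Hence ord(9) = 3.

3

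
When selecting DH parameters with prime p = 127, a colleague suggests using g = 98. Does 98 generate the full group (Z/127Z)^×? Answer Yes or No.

φ(127) = 127 − 1 = 126 = 2 · 3^2 · 7.
98 is a primitive root mod 127 iff 98^(φ(127)/q) ≢ 1 for every prime q | φ(127), i.e. q ∈ {2, 3, 7}.
98^63 ≡ 1 (mod 127)  [q = 2: ≡ 1 ✗]
98^42 ≡ 19 (mod 127)  [q = 3: ≢ 1 ✓]
98^18 ≡ 4 (mod 127)  [q = 7: ≢ 1 ✓]
Since 98^63 ≡ 1, the order of 98 divides 63 < 126, so 98 is not a primitive root.

No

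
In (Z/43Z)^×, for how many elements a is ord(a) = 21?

φ(43) = 43 − 1 = 42 = 2 · 3 · 7.
Since (Z/43Z)^× is cyclic of order 42, the number of elements of order d is φ(d) when d | 42 and 0 otherwise.
21 = 3 · 7 divides 42, and φ(21) = 12.

12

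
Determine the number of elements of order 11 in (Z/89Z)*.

10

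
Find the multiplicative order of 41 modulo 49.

The order of 41 must divide φ(49) = φ(7^2) = 7·(7−1) = 42 = 2 · 3 · 7.
Divisors of 42: 1, 2, 3, 6, 7, 14, 21, 42.
Evaluate successive powers at the divisors of 42:
41^1 ≡ 41
41^2 ≡ 15
41^3 ≡ 27
41^6 ≡ 43
41^7 ≡ 48
41^14 ≡ 1
The smallest such exponent is 14, so the order of 41 is 14.

14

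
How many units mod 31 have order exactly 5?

4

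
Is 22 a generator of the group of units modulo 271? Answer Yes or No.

No

φ(271) = 271 − 1 = 270 = 2 · 3^3 · 5.
22 is a primitive root mod 271 iff 22^(φ(271)/q) ≢ 1 for every prime q | φ(271), i.e. q ∈ {2, 3, 5}.
22^135 ≡ 1 (mod 271)  [q = 2: ≡ 1 ✗]
22^90 ≡ 28 (mod 271)  [q = 3: ≢ 1 ✓]
22^54 ≡ 100 (mod 271)  [q = 5: ≢ 1 ✓]
Since 22^135 ≡ 1, the order of 22 divides 135 < 270, so 22 is not a primitive root.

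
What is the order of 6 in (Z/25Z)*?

5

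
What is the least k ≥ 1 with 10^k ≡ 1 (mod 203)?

By Lagrange's theorem, ord_203(10) divides φ(203) = φ(7·29) = (7−1)·(29−1) = 6·28 = 168 = 2^3 · 3 · 7.
Divisors of 168: 1, 2, 3, 4, 6, 7, 8, 12, 14, 21, 24, 28, 42, 56, 84, 168.
Check 10^d mod 203 for each divisor in increasing order:
10^1 ≡ 10 (mod 203)
10^2 ≡ 100 (mod 203)
10^3 ≡ 188 (mod 203)
10^4 ≡ 53 (mod 203)
10^6 ≡ 22 (mod 203)
10^7 ≡ 17 (mod 203)
10^8 ≡ 170 (mod 203)
10^12 ≡ 78 (mod 203)
10^14 ≡ 86 (mod 203)
10^21 ≡ 41 (mod 203)
10^24 ≡ 197 (mod 203)
10^28 ≡ 88 (mod 203)
10^42 ≡ 57 (mod 203)
10^56 ≡ 30 (mod 203)
10^84 ≡ 1 (mod 203) ✓
So ord_203(10) = 84.

84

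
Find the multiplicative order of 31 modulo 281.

140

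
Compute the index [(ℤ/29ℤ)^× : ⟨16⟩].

4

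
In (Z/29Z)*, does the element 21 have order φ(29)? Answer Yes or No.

Yes

φ(29) = 29 − 1 = 28 = 2^2 · 7.
Test 21^(28/q) mod 29 for each prime factor q of 28:
21^14 ≡ 28 (mod 29)  [q = 2: ≢ 1 ✓]
21^4 ≡ 7 (mod 29)  [q = 7: ≢ 1 ✓]
None equal 1, so ord_29(21) = 28: 21 is a primitive root.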